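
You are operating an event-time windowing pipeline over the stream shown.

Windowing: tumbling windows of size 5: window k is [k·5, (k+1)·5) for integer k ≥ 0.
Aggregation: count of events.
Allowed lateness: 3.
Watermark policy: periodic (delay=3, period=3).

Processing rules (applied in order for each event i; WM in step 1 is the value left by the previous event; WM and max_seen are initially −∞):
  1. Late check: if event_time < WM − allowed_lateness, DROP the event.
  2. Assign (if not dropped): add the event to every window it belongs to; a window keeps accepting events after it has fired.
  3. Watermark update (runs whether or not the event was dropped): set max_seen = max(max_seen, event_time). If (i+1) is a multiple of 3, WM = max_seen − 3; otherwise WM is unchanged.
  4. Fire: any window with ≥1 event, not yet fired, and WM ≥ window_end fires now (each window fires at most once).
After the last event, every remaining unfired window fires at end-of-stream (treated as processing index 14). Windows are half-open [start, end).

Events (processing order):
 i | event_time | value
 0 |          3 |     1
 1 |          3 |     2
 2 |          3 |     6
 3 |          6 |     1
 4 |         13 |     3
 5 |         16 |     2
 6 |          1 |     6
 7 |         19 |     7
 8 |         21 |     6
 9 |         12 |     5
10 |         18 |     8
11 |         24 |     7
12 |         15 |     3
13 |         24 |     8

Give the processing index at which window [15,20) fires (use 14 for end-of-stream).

11

i=0 t=3 v=1: → [0,5); WM=−∞
i=1 t=3 v=2: → [0,5); WM=−∞
i=2 t=3 v=6: → [0,5); WM=0
i=3 t=6 v=1: → [5,10); WM=0
i=4 t=13 v=3: → [10,15); WM=0
i=5 t=16 v=2: → [15,20); WM=13; [0,5) fires=3 [5,10) fires=1
i=6 t=1 v=6: DROP (t<13-3); WM=13
i=7 t=19 v=7: → [15,20); WM=13
i=8 t=21 v=6: → [20,25); WM=18; [10,15) fires=1
i=9 t=12 v=5: DROP (t<18-3); WM=18
i=10 t=18 v=8: → [15,20); WM=18
i=11 t=24 v=7: → [20,25); WM=21; [15,20) fires=3
i=12 t=15 v=3: DROP (t<21-3); WM=21
i=13 t=24 v=8: → [20,25); WM=21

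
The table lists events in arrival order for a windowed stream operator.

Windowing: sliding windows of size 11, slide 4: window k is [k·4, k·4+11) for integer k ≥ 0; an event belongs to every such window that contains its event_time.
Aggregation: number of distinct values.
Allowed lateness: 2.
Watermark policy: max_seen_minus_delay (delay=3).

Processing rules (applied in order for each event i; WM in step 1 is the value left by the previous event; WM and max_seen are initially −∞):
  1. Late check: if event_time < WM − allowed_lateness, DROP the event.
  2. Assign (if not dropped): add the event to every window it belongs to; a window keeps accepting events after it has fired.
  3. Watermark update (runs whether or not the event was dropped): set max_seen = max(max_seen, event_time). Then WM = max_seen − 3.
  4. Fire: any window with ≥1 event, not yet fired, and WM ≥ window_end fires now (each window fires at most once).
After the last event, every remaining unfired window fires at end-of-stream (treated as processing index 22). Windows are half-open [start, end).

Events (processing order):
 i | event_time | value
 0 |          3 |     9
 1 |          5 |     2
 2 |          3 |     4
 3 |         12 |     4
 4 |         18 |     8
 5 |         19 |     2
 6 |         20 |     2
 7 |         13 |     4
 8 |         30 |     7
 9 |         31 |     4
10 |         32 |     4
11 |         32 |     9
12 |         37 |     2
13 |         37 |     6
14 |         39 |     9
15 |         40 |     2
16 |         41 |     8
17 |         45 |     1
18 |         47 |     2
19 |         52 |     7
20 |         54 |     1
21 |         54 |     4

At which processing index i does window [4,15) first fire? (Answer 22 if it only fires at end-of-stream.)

4

i=0 t=3 v=9: → [0,11); WM=0
i=1 t=5 v=2: → [4,15),[0,11); WM=2
i=2 t=3 v=4: → [0,11); WM=2
i=3 t=12 v=4: → [12,23),[8,19),[4,15); WM=9
i=4 t=18 v=8: → [16,27),[12,23),[8,19); WM=15; [0,11) fires=3 [4,15) fires=2
i=5 t=19 v=2: → [16,27),[12,23); WM=16
i=6 t=20 v=2: → [20,31),[16,27),[12,23); WM=17
i=7 t=13 v=4: DROP (t<17-2); WM=17
i=8 t=30 v=7: → [28,39),[24,35),[20,31); WM=27; [8,19) fires=2 [12,23) fires=3 [16,27) fires=2
i=9 t=31 v=4: → [28,39),[24,35); WM=28
i=10 t=32 v=4: → [32,43),[28,39),[24,35); WM=29
i=11 t=32 v=9: → [32,43),[28,39),[24,35); WM=29
i=12 t=37 v=2: → [36,47),[32,43),[28,39); WM=34; [20,31) fires=2
i=13 t=37 v=6: → [36,47),[32,43),[28,39); WM=34
i=14 t=39 v=9: → [36,47),[32,43); WM=36; [24,35) fires=3
i=15 t=40 v=2: → [40,51),[36,47),[32,43); WM=37
i=16 t=41 v=8: → [40,51),[36,47),[32,43); WM=38
i=17 t=45 v=1: → [44,55),[40,51),[36,47); WM=42; [28,39) fires=5
i=18 t=47 v=2: → [44,55),[40,51); WM=44; [32,43) fires=5
i=19 t=52 v=7: → [52,63),[48,59),[44,55); WM=49; [36,47) fires=5
i=20 t=54 v=1: → [52,63),[48,59),[44,55); WM=51; [40,51) fires=3
i=21 t=54 v=4: → [52,63),[48,59),[44,55); WM=51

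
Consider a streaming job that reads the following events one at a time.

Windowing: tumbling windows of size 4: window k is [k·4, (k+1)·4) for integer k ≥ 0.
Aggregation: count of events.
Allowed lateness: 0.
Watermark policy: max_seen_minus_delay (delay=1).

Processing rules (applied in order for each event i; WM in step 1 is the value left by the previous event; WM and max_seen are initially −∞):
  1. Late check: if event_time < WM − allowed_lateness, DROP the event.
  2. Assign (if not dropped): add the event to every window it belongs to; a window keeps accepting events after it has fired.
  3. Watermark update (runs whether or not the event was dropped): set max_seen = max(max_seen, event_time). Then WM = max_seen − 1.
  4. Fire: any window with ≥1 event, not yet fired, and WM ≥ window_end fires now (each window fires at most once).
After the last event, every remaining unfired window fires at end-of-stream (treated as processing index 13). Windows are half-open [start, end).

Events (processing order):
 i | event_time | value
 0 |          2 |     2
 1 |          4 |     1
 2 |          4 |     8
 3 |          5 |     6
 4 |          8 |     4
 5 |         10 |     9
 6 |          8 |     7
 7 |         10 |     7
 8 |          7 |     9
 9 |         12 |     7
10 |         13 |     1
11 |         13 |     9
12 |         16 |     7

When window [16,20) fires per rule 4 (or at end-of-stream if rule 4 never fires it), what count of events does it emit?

i=0 t=2 v=2: → [0,4); WM=1
i=1 t=4 v=1: → [4,8); WM=3
i=2 t=4 v=8: → [4,8); WM=3
i=3 t=5 v=6: → [4,8); WM=4; [0,4) fires=1
i=4 t=8 v=4: → [8,12); WM=7
i=5 t=10 v=9: → [8,12); WM=9; [4,8) fires=3
i=6 t=8 v=7: DROP (t<9-0); WM=9
i=7 t=10 v=7: → [8,12); WM=9
i=8 t=7 v=9: DROP (t<9-0); WM=9
i=9 t=12 v=7: → [12,16); WM=11
i=10 t=13 v=1: → [12,16); WM=12; [8,12) fires=3
i=11 t=13 v=9: → [12,16); WM=12
i=12 t=16 v=7: → [16,20); WM=15

1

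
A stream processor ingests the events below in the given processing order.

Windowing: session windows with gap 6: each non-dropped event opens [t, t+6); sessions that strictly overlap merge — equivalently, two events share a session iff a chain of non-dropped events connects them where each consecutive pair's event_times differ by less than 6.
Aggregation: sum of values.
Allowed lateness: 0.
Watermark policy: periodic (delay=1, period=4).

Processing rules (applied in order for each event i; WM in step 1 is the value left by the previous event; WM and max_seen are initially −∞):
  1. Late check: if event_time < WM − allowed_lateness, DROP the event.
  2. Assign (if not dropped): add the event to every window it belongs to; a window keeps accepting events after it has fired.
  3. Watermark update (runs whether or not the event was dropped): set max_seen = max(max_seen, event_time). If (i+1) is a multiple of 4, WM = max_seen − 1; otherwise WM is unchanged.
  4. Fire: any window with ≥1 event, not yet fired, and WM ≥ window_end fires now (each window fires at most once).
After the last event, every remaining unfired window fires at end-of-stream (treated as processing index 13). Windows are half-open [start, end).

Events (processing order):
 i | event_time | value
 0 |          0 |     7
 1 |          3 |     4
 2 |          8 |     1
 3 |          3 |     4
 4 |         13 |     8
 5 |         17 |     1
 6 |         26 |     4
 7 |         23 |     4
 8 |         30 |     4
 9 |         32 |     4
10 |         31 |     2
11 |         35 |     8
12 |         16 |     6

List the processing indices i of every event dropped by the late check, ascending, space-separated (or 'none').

i=0 t=0 v=7: → [0,6); WM=−∞
i=1 t=3 v=4: → [0,9); WM=−∞
i=2 t=8 v=1: → [0,14); WM=−∞
i=3 t=3 v=4: → [0,14); WM=7
i=4 t=13 v=8: → [0,19); WM=7
i=5 t=17 v=1: → [0,23); WM=7
i=6 t=26 v=4: → [26,32); WM=7
i=7 t=23 v=4: → [23,32); WM=25
i=8 t=30 v=4: → [23,36); WM=25
i=9 t=32 v=4: → [23,38); WM=25
i=10 t=31 v=2: → [23,38); WM=25
i=11 t=35 v=8: → [23,41); WM=34
i=12 t=16 v=6: DROP (t<34-0); WM=34

12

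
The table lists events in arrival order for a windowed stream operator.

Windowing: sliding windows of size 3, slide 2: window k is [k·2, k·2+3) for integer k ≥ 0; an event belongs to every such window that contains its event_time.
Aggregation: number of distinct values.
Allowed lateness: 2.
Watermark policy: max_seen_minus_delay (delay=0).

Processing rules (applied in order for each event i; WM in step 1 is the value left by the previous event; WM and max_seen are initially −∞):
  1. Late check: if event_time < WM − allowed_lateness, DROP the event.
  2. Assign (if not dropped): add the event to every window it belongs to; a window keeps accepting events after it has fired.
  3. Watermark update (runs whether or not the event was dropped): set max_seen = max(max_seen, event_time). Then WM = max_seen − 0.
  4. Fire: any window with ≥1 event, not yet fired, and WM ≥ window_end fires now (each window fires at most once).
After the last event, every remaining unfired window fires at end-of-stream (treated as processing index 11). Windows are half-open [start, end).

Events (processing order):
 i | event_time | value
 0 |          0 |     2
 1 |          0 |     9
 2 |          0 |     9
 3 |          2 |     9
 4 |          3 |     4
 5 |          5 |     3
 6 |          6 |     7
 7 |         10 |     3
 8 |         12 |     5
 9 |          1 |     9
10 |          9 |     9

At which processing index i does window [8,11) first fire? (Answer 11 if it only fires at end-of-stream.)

8

i=0 t=0 v=2: → [0,3); WM=0
i=1 t=0 v=9: → [0,3); WM=0
i=2 t=0 v=9: → [0,3); WM=0
i=3 t=2 v=9: → [2,5),[0,3); WM=2
i=4 t=3 v=4: → [2,5); WM=3; [0,3) fires=2
i=5 t=5 v=3: → [4,7); WM=5; [2,5) fires=2
i=6 t=6 v=7: → [6,9),[4,7); WM=6
i=7 t=10 v=3: → [10,13),[8,11); WM=10; [4,7) fires=2 [6,9) fires=1
i=8 t=12 v=5: → [12,15),[10,13); WM=12; [8,11) fires=1
i=9 t=1 v=9: DROP (t<12-2); WM=12
i=10 t=9 v=9: DROP (t<12-2); WM=12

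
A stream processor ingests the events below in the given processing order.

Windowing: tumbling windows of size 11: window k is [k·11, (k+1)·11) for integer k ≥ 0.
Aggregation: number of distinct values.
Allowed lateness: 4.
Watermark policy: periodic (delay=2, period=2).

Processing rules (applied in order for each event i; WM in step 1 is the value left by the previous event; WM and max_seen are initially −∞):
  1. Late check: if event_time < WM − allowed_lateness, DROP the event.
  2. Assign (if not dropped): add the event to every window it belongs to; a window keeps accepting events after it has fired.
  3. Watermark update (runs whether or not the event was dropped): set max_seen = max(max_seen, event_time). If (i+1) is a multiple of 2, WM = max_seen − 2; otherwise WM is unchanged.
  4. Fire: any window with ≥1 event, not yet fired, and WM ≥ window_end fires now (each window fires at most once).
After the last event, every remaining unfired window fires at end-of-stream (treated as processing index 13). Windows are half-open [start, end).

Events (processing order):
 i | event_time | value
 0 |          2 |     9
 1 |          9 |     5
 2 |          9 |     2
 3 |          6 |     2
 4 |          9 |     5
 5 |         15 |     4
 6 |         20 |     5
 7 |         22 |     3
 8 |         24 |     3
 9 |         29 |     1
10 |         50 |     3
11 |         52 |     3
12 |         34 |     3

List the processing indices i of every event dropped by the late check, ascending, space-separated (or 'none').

i=0 t=2 v=9: → [0,11); WM=−∞
i=1 t=9 v=5: → [0,11); WM=7
i=2 t=9 v=2: → [0,11); WM=7
i=3 t=6 v=2: → [0,11); WM=7
i=4 t=9 v=5: → [0,11); WM=7
i=5 t=15 v=4: → [11,22); WM=13; [0,11) fires=3
i=6 t=20 v=5: → [11,22); WM=13
i=7 t=22 v=3: → [22,33); WM=20
i=8 t=24 v=3: → [22,33); WM=20
i=9 t=29 v=1: → [22,33); WM=27; [11,22) fires=2
i=10 t=50 v=3: → [44,55); WM=27
i=11 t=52 v=3: → [44,55); WM=50; [22,33) fires=2
i=12 t=34 v=3: DROP (t<50-4); WM=50

12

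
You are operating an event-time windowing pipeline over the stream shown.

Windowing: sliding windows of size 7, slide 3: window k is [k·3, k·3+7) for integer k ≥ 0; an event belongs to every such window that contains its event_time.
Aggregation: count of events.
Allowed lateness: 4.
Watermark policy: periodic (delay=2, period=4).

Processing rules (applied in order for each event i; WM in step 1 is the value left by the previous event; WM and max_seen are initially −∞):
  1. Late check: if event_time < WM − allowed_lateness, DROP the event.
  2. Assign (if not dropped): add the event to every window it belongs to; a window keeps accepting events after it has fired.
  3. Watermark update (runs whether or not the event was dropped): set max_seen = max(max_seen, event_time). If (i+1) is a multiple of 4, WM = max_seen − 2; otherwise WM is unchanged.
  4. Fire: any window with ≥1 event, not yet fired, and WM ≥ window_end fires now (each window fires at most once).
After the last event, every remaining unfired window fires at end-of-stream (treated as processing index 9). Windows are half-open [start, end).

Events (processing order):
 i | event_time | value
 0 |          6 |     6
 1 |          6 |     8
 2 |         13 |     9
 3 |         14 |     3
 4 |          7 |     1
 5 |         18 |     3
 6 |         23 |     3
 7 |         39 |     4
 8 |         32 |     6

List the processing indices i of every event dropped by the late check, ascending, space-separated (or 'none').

4 8

i=0 t=6 v=6: → [6,13),[3,10),[0,7); WM=−∞
i=1 t=6 v=8: → [6,13),[3,10),[0,7); WM=−∞
i=2 t=13 v=9: → [12,19),[9,16); WM=−∞
i=3 t=14 v=3: → [12,19),[9,16); WM=12; [0,7) fires=2 [3,10) fires=2
i=4 t=7 v=1: DROP (t<12-4); WM=12
i=5 t=18 v=3: → [18,25),[15,22),[12,19); WM=12
i=6 t=23 v=3: → [21,28),[18,25); WM=12
i=7 t=39 v=4: → [39,46),[36,43),[33,40); WM=37; [6,13) fires=2 [9,16) fires=2 [12,19) fires=3 [15,22) fires=1 [18,25) fires=2 [21,28) fires=1
i=8 t=32 v=6: DROP (t<37-4); WM=37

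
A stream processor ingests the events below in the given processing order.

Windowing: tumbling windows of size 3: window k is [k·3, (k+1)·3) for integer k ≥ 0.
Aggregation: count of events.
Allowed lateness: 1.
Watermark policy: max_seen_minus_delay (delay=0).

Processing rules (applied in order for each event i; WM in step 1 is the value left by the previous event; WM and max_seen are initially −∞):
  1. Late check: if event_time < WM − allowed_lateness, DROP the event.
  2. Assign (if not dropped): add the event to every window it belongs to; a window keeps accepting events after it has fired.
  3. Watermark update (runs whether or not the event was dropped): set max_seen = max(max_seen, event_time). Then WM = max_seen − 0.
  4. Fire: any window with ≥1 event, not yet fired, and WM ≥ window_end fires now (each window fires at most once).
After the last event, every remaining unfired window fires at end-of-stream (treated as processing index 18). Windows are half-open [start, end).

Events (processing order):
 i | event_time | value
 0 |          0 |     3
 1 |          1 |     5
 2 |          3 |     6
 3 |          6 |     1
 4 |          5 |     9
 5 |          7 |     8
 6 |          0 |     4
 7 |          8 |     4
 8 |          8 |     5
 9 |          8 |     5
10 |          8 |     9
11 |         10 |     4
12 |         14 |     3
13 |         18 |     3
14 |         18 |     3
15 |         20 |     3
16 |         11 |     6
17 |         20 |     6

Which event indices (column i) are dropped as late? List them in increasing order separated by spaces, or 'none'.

6 16

i=0 t=0 v=3: → [0,3); WM=0
i=1 t=1 v=5: → [0,3); WM=1
i=2 t=3 v=6: → [3,6); WM=3; [0,3) fires=2
i=3 t=6 v=1: → [6,9); WM=6; [3,6) fires=1
i=4 t=5 v=9: → [3,6); WM=6
i=5 t=7 v=8: → [6,9); WM=7
i=6 t=0 v=4: DROP (t<7-1); WM=7
i=7 t=8 v=4: → [6,9); WM=8
i=8 t=8 v=5: → [6,9); WM=8
i=9 t=8 v=5: → [6,9); WM=8
i=10 t=8 v=9: → [6,9); WM=8
i=11 t=10 v=4: → [9,12); WM=10; [6,9) fires=6
i=12 t=14 v=3: → [12,15); WM=14; [9,12) fires=1
i=13 t=18 v=3: → [18,21); WM=18; [12,15) fires=1
i=14 t=18 v=3: → [18,21); WM=18
i=15 t=20 v=3: → [18,21); WM=20
i=16 t=11 v=6: DROP (t<20-1); WM=20
i=17 t=20 v=6: → [18,21); WM=20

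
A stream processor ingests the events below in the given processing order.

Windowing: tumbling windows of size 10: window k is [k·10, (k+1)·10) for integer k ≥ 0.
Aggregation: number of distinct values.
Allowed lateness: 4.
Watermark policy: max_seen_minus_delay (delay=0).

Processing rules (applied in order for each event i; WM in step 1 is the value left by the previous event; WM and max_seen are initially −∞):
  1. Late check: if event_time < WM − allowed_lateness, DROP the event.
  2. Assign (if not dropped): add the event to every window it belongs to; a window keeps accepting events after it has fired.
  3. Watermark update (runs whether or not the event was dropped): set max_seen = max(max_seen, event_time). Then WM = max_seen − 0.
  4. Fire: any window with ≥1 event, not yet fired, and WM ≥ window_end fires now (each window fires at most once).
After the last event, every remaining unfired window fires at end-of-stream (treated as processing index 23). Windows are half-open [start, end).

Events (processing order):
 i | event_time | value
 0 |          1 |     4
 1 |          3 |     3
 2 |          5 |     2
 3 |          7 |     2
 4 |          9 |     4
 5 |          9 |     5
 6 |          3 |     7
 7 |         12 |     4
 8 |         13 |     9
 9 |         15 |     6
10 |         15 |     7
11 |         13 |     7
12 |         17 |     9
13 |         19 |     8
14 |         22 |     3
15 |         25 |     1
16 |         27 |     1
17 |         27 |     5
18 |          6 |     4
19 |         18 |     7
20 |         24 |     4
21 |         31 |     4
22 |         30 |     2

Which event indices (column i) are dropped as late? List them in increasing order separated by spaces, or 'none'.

6 18 19

i=0 t=1 v=4: → [0,10); WM=1
i=1 t=3 v=3: → [0,10); WM=3
i=2 t=5 v=2: → [0,10); WM=5
i=3 t=7 v=2: → [0,10); WM=7
i=4 t=9 v=4: → [0,10); WM=9
i=5 t=9 v=5: → [0,10); WM=9
i=6 t=3 v=7: DROP (t<9-4); WM=9
i=7 t=12 v=4: → [10,20); WM=12; [0,10) fires=4
i=8 t=13 v=9: → [10,20); WM=13
i=9 t=15 v=6: → [10,20); WM=15
i=10 t=15 v=7: → [10,20); WM=15
i=11 t=13 v=7: → [10,20); WM=15
i=12 t=17 v=9: → [10,20); WM=17
i=13 t=19 v=8: → [10,20); WM=19
i=14 t=22 v=3: → [20,30); WM=22; [10,20) fires=5
i=15 t=25 v=1: → [20,30); WM=25
i=16 t=27 v=1: → [20,30); WM=27
i=17 t=27 v=5: → [20,30); WM=27
i=18 t=6 v=4: DROP (t<27-4); WM=27
i=19 t=18 v=7: DROP (t<27-4); WM=27
i=20 t=24 v=4: → [20,30); WM=27
i=21 t=31 v=4: → [30,40); WM=31; [20,30) fires=4
i=22 t=30 v=2: → [30,40); WM=31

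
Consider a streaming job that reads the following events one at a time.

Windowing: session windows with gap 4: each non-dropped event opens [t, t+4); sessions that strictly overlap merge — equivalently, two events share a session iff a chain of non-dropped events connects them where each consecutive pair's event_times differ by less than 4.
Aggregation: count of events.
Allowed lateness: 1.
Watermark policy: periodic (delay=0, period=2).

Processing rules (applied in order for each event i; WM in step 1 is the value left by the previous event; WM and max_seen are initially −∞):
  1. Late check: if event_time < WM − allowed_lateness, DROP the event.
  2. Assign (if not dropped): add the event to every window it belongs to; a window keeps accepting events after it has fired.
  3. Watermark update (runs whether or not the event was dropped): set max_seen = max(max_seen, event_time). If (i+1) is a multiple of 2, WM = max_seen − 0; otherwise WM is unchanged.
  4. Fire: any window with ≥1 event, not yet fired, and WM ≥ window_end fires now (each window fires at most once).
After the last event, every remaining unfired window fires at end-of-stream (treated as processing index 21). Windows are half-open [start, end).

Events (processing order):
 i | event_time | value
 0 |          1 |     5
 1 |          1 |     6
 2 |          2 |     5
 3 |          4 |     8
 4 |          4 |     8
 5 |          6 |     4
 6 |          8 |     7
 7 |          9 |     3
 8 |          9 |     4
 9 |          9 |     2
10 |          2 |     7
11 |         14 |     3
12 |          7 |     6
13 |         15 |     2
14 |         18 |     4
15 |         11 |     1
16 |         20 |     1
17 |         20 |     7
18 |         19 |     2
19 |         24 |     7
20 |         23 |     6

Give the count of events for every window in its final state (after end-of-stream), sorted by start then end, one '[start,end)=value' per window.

i=0 t=1 v=5: → [1,5); WM=−∞
i=1 t=1 v=6: → [1,5); WM=1
i=2 t=2 v=5: → [1,6); WM=1
i=3 t=4 v=8: → [1,8); WM=4
i=4 t=4 v=8: → [1,8); WM=4
i=5 t=6 v=4: → [1,10); WM=6
i=6 t=8 v=7: → [1,12); WM=6
i=7 t=9 v=3: → [1,13); WM=9
i=8 t=9 v=4: → [1,13); WM=9
i=9 t=9 v=2: → [1,13); WM=9
i=10 t=2 v=7: DROP (t<9-1); WM=9
i=11 t=14 v=3: → [14,18); WM=14
i=12 t=7 v=6: DROP (t<14-1); WM=14
i=13 t=15 v=2: → [14,19); WM=15
i=14 t=18 v=4: → [14,22); WM=15
i=15 t=11 v=1: DROP (t<15-1); WM=18
i=16 t=20 v=1: → [14,24); WM=18
i=17 t=20 v=7: → [14,24); WM=20
i=18 t=19 v=2: → [14,24); WM=20
i=19 t=24 v=7: → [24,28); WM=24
i=20 t=23 v=6: → [14,28); WM=24

[1,13)=10 [14,28)=8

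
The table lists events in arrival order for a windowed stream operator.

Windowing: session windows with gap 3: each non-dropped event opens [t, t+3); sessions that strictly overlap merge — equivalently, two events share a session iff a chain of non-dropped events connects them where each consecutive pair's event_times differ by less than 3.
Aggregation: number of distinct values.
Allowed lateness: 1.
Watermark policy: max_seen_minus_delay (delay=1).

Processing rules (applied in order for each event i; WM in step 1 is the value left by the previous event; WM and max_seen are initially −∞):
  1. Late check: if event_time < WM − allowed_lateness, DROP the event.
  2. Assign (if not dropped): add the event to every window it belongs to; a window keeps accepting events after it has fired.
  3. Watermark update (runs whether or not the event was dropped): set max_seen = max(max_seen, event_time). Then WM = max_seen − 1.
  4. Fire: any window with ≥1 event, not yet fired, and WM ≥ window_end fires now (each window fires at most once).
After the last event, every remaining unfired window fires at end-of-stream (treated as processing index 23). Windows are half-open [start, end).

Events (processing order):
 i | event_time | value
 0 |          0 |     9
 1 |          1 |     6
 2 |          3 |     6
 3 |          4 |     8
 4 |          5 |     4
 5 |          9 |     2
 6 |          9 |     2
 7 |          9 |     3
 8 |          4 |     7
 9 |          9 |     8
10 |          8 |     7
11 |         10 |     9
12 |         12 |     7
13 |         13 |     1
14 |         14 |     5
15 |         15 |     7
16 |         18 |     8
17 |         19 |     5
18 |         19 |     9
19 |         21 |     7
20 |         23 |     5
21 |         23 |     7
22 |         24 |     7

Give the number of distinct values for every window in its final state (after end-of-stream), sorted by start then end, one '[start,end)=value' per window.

i=0 t=0 v=9: → [0,3); WM=-1
i=1 t=1 v=6: → [0,4); WM=0
i=2 t=3 v=6: → [0,6); WM=2
i=3 t=4 v=8: → [0,7); WM=3
i=4 t=5 v=4: → [0,8); WM=4
i=5 t=9 v=2: → [9,12); WM=8
i=6 t=9 v=2: → [9,12); WM=8
i=7 t=9 v=3: → [9,12); WM=8
i=8 t=4 v=7: DROP (t<8-1); WM=8
i=9 t=9 v=8: → [9,12); WM=8
i=10 t=8 v=7: → [8,12); WM=8
i=11 t=10 v=9: → [8,13); WM=9
i=12 t=12 v=7: → [8,15); WM=11
i=13 t=13 v=1: → [8,16); WM=12
i=14 t=14 v=5: → [8,17); WM=13
i=15 t=15 v=7: → [8,18); WM=14
i=16 t=18 v=8: → [18,21); WM=17
i=17 t=19 v=5: → [18,22); WM=18
i=18 t=19 v=9: → [18,22); WM=18
i=19 t=21 v=7: → [18,24); WM=20
i=20 t=23 v=5: → [18,26); WM=22
i=21 t=23 v=7: → [18,26); WM=22
i=22 t=24 v=7: → [18,27); WM=23

[0,8)=4 [8,18)=7 [18,27)=4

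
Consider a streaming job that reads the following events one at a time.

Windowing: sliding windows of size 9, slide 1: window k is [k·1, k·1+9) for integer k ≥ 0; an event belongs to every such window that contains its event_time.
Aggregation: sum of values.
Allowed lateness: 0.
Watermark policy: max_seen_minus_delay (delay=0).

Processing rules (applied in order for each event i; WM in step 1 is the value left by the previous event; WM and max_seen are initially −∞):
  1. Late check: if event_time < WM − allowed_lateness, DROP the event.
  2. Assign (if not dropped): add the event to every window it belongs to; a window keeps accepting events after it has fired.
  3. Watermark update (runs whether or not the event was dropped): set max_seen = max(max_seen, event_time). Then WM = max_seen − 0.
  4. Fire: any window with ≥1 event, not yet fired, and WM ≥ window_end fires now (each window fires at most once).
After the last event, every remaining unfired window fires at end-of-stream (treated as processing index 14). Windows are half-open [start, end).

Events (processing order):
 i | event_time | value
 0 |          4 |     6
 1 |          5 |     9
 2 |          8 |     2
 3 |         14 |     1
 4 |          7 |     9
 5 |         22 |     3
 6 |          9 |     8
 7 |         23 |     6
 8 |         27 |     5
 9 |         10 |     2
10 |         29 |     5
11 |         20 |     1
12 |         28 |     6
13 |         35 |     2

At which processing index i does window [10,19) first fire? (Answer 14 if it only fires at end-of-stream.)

5

i=0 t=4 v=6: → [4,13),[3,12),[2,11),[1,10),[0,9); WM=4
i=1 t=5 v=9: → [5,14),[4,13),[3,12),[2,11),[1,10),[0,9); WM=5
i=2 t=8 v=2: → [8,17),[7,16),[6,15),[5,14),[4,13),[3,12),[2,11),[1,10),[0,9); WM=8
i=3 t=14 v=1: → [14,23),[13,22),[12,21),[11,20),[10,19),[9,18),[8,17),[7,16),[6,15); WM=14; [0,9) fires=17 [1,10) fires=17 [2,11) fires=17 [3,12) fires=17 [4,13) fires=17 [5,14) fires=11
i=4 t=7 v=9: DROP (t<14-0); WM=14
i=5 t=22 v=3: → [22,31),[21,30),[20,29),[19,28),[18,27),[17,26),[16,25),[15,24),[14,23); WM=22; [6,15) fires=3 [7,16) fires=3 [8,17) fires=3 [9,18) fires=1 [10,19) fires=1 [11,20) fires=1 [12,21) fires=1 [13,22) fires=1
i=6 t=9 v=8: DROP (t<22-0); WM=22
i=7 t=23 v=6: → [23,32),[22,31),[21,30),[20,29),[19,28),[18,27),[17,26),[16,25),[15,24); WM=23; [14,23) fires=4
i=8 t=27 v=5: → [27,36),[26,35),[25,34),[24,33),[23,32),[22,31),[21,30),[20,29),[19,28); WM=27; [15,24) fires=9 [16,25) fires=9 [17,26) fires=9 [18,27) fires=9
i=9 t=10 v=2: DROP (t<27-0); WM=27
i=10 t=29 v=5: → [29,38),[28,37),[27,36),[26,35),[25,34),[24,33),[23,32),[22,31),[21,30); WM=29; [19,28) fires=14 [20,29) fires=14
i=11 t=20 v=1: DROP (t<29-0); WM=29
i=12 t=28 v=6: DROP (t<29-0); WM=29
i=13 t=35 v=2: → [35,44),[34,43),[33,42),[32,41),[31,40),[30,39),[29,38),[28,37),[27,36); WM=35; [21,30) fires=19 [22,31) fires=19 [23,32) fires=16 [24,33) fires=10 [25,34) fires=10 [26,35) fires=10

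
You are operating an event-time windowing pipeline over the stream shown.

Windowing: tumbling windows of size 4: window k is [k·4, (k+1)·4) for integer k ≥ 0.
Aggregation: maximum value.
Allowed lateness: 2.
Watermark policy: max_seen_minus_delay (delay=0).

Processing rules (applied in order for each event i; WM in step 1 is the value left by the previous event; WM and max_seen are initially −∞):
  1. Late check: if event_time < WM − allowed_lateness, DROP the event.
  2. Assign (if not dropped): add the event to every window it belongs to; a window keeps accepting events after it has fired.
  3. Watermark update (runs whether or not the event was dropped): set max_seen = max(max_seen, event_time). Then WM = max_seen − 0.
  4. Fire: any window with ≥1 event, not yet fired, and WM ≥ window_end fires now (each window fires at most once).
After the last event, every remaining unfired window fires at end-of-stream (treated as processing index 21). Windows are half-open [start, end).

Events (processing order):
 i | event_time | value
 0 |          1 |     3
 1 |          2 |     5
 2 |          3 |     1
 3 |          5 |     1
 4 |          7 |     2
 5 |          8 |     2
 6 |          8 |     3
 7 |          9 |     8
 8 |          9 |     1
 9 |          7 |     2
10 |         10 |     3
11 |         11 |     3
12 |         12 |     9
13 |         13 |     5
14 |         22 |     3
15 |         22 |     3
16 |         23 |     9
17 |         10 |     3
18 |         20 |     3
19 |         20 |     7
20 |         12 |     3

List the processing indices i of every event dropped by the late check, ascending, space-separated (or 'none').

i=0 t=1 v=3: → [0,4); WM=1
i=1 t=2 v=5: → [0,4); WM=2
i=2 t=3 v=1: → [0,4); WM=3
i=3 t=5 v=1: → [4,8); WM=5; [0,4) fires=5
i=4 t=7 v=2: → [4,8); WM=7
i=5 t=8 v=2: → [8,12); WM=8; [4,8) fires=2
i=6 t=8 v=3: → [8,12); WM=8
i=7 t=9 v=8: → [8,12); WM=9
i=8 t=9 v=1: → [8,12); WM=9
i=9 t=7 v=2: → [4,8); WM=9
i=10 t=10 v=3: → [8,12); WM=10
i=11 t=11 v=3: → [8,12); WM=11
i=12 t=12 v=9: → [12,16); WM=12; [8,12) fires=8
i=13 t=13 v=5: → [12,16); WM=13
i=14 t=22 v=3: → [20,24); WM=22; [12,16) fires=9
i=15 t=22 v=3: → [20,24); WM=22
i=16 t=23 v=9: → [20,24); WM=23
i=17 t=10 v=3: DROP (t<23-2); WM=23
i=18 t=20 v=3: DROP (t<23-2); WM=23
i=19 t=20 v=7: DROP (t<23-2); WM=23
i=20 t=12 v=3: DROP (t<23-2); WM=23

17 18 19 20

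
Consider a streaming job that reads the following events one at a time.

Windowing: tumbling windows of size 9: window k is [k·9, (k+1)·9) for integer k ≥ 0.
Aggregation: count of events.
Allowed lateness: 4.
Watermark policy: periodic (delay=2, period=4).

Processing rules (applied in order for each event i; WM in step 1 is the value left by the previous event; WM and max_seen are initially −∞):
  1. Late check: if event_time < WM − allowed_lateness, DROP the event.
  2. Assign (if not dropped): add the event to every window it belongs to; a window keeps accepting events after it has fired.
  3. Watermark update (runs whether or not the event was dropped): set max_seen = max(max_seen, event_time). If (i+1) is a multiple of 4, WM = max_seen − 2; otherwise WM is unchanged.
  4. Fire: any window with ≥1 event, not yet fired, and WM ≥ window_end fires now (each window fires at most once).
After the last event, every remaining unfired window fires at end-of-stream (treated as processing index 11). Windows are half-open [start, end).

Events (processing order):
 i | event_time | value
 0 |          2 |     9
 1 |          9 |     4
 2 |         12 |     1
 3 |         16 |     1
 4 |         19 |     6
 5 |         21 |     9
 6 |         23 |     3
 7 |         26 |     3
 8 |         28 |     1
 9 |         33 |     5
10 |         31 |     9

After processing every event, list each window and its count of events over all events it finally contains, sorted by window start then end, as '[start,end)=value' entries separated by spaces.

i=0 t=2 v=9: → [0,9); WM=−∞
i=1 t=9 v=4: → [9,18); WM=−∞
i=2 t=12 v=1: → [9,18); WM=−∞
i=3 t=16 v=1: → [9,18); WM=14; [0,9) fires=1
i=4 t=19 v=6: → [18,27); WM=14
i=5 t=21 v=9: → [18,27); WM=14
i=6 t=23 v=3: → [18,27); WM=14
i=7 t=26 v=3: → [18,27); WM=24; [9,18) fires=3
i=8 t=28 v=1: → [27,36); WM=24
i=9 t=33 v=5: → [27,36); WM=24
i=10 t=31 v=9: → [27,36); WM=24

[0,9)=1 [9,18)=3 [18,27)=4 [27,36)=3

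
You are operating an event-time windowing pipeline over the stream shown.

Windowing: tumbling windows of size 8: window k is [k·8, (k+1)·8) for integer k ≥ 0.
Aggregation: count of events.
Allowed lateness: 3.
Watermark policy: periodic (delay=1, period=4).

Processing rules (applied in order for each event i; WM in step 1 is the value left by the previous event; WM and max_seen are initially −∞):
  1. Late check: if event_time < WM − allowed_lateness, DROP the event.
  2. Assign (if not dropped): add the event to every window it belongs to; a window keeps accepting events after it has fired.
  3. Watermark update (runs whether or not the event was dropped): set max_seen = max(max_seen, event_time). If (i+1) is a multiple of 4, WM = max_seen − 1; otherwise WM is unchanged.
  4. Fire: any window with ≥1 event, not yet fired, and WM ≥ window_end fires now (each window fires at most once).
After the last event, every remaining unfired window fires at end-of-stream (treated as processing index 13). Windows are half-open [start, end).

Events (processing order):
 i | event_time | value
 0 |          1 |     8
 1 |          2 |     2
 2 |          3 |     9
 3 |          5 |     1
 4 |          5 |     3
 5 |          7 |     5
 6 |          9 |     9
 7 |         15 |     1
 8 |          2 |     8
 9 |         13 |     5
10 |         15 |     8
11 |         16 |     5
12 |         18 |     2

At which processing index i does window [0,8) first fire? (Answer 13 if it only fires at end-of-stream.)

i=0 t=1 v=8: → [0,8); WM=−∞
i=1 t=2 v=2: → [0,8); WM=−∞
i=2 t=3 v=9: → [0,8); WM=−∞
i=3 t=5 v=1: → [0,8); WM=4
i=4 t=5 v=3: → [0,8); WM=4
i=5 t=7 v=5: → [0,8); WM=4
i=6 t=9 v=9: → [8,16); WM=4
i=7 t=15 v=1: → [8,16); WM=14; [0,8) fires=6
i=8 t=2 v=8: DROP (t<14-3); WM=14
i=9 t=13 v=5: → [8,16); WM=14
i=10 t=15 v=8: → [8,16); WM=14
i=11 t=16 v=5: → [16,24); WM=15
i=12 t=18 v=2: → [16,24); WM=15

7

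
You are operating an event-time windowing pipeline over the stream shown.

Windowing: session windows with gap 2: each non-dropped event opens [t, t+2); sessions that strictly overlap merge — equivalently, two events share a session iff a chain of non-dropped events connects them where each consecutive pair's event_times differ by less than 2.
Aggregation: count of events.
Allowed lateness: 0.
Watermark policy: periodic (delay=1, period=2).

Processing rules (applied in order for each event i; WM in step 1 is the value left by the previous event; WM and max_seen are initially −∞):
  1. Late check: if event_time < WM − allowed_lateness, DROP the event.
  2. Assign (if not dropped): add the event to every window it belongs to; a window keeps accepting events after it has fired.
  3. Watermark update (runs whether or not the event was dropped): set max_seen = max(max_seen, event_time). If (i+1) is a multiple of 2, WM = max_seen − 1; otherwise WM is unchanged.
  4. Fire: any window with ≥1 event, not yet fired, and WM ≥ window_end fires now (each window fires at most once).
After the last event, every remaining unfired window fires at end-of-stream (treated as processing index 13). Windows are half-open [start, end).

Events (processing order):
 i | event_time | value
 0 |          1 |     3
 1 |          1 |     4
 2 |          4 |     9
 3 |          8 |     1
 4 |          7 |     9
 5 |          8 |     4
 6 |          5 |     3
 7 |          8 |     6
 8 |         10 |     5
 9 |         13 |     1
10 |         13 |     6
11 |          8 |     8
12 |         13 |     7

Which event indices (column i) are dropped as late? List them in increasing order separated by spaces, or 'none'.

6 11

i=0 t=1 v=3: → [1,3); WM=−∞
i=1 t=1 v=4: → [1,3); WM=0
i=2 t=4 v=9: → [4,6); WM=0
i=3 t=8 v=1: → [8,10); WM=7
i=4 t=7 v=9: → [7,10); WM=7
i=5 t=8 v=4: → [7,10); WM=7
i=6 t=5 v=3: DROP (t<7-0); WM=7
i=7 t=8 v=6: → [7,10); WM=7
i=8 t=10 v=5: → [10,12); WM=7
i=9 t=13 v=1: → [13,15); WM=12
i=10 t=13 v=6: → [13,15); WM=12
i=11 t=8 v=8: DROP (t<12-0); WM=12
i=12 t=13 v=7: → [13,15); WM=12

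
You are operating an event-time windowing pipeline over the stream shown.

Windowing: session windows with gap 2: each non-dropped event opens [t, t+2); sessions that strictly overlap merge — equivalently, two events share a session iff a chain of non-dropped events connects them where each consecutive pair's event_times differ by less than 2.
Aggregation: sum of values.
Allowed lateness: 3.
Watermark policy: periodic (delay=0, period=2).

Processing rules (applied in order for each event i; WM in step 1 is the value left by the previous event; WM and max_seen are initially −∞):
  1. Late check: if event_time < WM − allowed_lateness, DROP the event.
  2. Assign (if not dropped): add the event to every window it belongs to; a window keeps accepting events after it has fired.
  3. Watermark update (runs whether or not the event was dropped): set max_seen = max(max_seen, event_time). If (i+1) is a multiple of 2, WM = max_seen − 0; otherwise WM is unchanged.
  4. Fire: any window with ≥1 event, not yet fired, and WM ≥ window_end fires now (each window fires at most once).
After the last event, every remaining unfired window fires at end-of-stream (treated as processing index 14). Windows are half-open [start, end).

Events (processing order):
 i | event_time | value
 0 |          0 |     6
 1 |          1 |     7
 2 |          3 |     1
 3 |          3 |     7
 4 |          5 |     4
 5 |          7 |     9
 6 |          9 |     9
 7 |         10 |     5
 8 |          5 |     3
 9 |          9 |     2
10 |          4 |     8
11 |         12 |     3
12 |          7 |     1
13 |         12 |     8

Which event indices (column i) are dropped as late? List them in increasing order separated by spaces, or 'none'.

8 10 12

i=0 t=0 v=6: → [0,2); WM=−∞
i=1 t=1 v=7: → [0,3); WM=1
i=2 t=3 v=1: → [3,5); WM=1
i=3 t=3 v=7: → [3,5); WM=3
i=4 t=5 v=4: → [5,7); WM=3
i=5 t=7 v=9: → [7,9); WM=7
i=6 t=9 v=9: → [9,11); WM=7
i=7 t=10 v=5: → [9,12); WM=10
i=8 t=5 v=3: DROP (t<10-3); WM=10
i=9 t=9 v=2: → [9,12); WM=10
i=10 t=4 v=8: DROP (t<10-3); WM=10
i=11 t=12 v=3: → [12,14); WM=12
i=12 t=7 v=1: DROP (t<12-3); WM=12
i=13 t=12 v=8: → [12,14); WM=12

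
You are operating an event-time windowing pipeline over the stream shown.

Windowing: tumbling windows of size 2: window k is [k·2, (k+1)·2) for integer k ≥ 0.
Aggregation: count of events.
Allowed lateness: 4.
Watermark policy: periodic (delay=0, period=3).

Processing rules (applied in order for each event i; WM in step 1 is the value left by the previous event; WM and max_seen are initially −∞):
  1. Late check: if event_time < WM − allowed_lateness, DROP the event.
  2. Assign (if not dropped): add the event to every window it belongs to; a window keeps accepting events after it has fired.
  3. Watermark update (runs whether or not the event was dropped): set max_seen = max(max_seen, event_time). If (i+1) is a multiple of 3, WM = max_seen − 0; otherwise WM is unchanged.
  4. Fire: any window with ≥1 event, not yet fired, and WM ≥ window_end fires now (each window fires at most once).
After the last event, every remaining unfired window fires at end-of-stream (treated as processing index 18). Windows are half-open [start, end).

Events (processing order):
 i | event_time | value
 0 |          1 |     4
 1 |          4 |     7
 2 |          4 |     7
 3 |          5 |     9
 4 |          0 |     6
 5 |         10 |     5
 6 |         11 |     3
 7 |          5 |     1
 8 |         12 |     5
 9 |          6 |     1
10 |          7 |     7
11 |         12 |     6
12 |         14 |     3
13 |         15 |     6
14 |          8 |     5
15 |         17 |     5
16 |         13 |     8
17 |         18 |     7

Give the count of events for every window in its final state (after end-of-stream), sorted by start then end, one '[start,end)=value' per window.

[0,2)=2 [4,6)=3 [8,10)=1 [10,12)=2 [12,14)=3 [14,16)=2 [16,18)=1 [18,20)=1

i=0 t=1 v=4: → [0,2); WM=−∞
i=1 t=4 v=7: → [4,6); WM=−∞
i=2 t=4 v=7: → [4,6); WM=4; [0,2) fires=1
i=3 t=5 v=9: → [4,6); WM=4
i=4 t=0 v=6: → [0,2); WM=4
i=5 t=10 v=5: → [10,12); WM=10; [4,6) fires=3
i=6 t=11 v=3: → [10,12); WM=10
i=7 t=5 v=1: DROP (t<10-4); WM=10
i=8 t=12 v=5: → [12,14); WM=12; [10,12) fires=2
i=9 t=6 v=1: DROP (t<12-4); WM=12
i=10 t=7 v=7: DROP (t<12-4); WM=12
i=11 t=12 v=6: → [12,14); WM=12
i=12 t=14 v=3: → [14,16); WM=12
i=13 t=15 v=6: → [14,16); WM=12
i=14 t=8 v=5: → [8,10); WM=15; [8,10) fires=1 [12,14) fires=2
i=15 t=17 v=5: → [16,18); WM=15
i=16 t=13 v=8: → [12,14); WM=15
i=17 t=18 v=7: → [18,20); WM=18; [14,16) fires=2 [16,18) fires=1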